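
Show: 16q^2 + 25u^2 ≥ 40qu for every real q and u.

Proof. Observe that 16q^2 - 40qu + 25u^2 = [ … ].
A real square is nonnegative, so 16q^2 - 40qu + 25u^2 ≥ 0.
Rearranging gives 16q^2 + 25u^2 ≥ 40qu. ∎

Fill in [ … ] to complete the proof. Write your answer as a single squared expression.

(4q - 5u)^2

The leading and trailing coefficients are 4^2 and 5^2, and 40 = 2·4·5, so the trinomial is (4q - 5u)^2.
Hence 16q^2 - 40qu + 25u^2 ≥ 0.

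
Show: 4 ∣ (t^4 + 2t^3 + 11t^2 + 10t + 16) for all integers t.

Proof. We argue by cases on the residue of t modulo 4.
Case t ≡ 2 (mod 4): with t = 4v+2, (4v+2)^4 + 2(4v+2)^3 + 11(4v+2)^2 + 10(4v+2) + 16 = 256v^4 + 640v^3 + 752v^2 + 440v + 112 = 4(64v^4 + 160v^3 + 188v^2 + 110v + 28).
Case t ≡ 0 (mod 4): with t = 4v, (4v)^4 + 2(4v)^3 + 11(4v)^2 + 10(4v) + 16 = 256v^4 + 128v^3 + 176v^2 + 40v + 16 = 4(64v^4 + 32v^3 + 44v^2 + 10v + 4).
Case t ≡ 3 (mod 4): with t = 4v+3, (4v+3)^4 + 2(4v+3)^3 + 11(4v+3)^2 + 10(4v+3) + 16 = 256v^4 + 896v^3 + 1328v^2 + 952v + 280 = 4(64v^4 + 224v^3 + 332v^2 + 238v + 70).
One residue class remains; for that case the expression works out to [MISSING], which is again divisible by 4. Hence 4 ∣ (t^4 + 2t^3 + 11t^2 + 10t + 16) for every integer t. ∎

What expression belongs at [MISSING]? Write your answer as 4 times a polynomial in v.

Only t ≡ 1 (mod 4) is unaccounted for. Put t = 4v+1:
(4v+1)^4 + 2(4v+1)^3 + 11(4v+1)^2 + 10(4v+1) + 16 expands to 256v^4 + 384v^3 + 368v^2 + 168v + 40,
and factoring out 4 leaves 4(64v^4 + 96v^3 + 92v^2 + 42v + 10).

4(64v^4 + 96v^3 + 92v^2 + 42v + 10)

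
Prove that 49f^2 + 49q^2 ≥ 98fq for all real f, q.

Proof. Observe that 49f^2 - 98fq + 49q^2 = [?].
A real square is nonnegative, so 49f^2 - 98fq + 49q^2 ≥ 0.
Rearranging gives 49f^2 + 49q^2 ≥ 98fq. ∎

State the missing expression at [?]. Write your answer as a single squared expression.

49f^2 - 98fq + 49q^2 is a perfect-square trinomial: the outer terms are (7f)^2 and (7q)^2, and the cross term is -2·7f·7q.
So 49f^2 - 98fq + 49q^2 = (7f - 7q)^2 ≥ 0.

(7f - 7q)^2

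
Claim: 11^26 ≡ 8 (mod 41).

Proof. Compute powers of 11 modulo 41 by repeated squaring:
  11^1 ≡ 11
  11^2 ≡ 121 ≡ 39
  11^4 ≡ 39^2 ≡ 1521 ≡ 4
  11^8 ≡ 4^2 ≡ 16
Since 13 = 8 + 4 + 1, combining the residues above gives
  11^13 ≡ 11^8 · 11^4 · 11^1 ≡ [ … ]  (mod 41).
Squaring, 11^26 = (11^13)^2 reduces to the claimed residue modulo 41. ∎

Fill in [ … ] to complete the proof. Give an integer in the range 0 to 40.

11^8 · 11^4 · 11^1 ≡ 16 · 4 · 11 = 704.
704 mod 41 = 7, so 11^13 ≡ 7 (mod 41).

7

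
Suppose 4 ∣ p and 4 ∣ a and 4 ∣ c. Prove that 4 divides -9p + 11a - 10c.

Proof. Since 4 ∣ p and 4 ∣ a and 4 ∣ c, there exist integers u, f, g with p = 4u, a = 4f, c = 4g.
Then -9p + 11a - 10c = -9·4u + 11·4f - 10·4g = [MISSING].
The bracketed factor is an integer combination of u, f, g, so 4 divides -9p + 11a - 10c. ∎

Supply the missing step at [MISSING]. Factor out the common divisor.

4(11f - 10g - 9u)

Each term has a factor of 4: -9·4u + 11·4f - 10·4g = 4·(11f - 10g - 9u).
Since 11f - 10g - 9u is an integer, 4 ∣ (-9p + 11a - 10c).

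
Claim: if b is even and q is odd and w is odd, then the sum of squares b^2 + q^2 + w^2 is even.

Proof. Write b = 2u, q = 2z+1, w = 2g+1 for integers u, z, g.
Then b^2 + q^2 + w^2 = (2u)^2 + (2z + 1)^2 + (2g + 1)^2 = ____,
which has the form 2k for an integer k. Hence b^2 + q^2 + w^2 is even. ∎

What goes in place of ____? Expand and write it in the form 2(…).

Expanding: (2u)^2 + (2z + 1)^2 + (2g + 1)^2 = 4g^2 + 4g + 4u^2 + 4z^2 + 4z + 2.
Every term is even; pulling out the factor of 2 gives 2(2g^2 + 2g + 2u^2 + 2z^2 + 2z + 1).

2(2g^2 + 2g + 2u^2 + 2z^2 + 2z + 1)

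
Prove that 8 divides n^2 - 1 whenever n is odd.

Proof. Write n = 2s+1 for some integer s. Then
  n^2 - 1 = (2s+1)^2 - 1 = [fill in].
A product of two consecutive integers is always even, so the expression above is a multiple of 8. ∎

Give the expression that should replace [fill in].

(2s+1)^2 - 1 = 4s^2 + 4s + 1 - 1 = 4s^2 + 4s = 4s(s+1).
Since s and s+1 are consecutive, s(s+1) is even, and 4·(even) is a multiple of 8.

4s(s + 1)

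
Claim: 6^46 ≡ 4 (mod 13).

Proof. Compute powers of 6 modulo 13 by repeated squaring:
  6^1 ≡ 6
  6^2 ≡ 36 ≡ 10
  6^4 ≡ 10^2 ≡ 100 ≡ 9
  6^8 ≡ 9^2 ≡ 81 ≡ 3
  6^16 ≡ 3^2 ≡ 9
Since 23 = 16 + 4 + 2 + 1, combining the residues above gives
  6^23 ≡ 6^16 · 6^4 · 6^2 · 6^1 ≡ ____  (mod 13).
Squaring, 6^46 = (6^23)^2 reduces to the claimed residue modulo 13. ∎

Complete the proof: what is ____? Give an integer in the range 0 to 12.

11

Multiply the listed residues: 9 · 9 · 10 · 6 = 81 → 810 → 4860.
Reducing modulo 13: 4860 = 373·13 + 11, so 6^23 ≡ 11.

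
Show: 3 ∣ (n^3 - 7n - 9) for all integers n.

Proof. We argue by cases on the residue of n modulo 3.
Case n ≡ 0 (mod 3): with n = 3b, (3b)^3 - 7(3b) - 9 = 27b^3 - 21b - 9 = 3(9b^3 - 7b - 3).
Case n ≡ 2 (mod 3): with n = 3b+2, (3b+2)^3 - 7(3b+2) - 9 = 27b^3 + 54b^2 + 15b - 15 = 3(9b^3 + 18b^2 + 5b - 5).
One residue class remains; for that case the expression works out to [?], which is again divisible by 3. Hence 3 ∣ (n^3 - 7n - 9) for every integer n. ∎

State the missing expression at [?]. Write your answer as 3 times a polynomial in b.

The residues treated are {0, 2}, so the missing case is n ≡ 1 (mod 3); write n = 3b+1.
Then (3b+1)^3 - 7(3b+1) - 9 = 27b^3 + 27b^2 - 12b - 15 = 3(9b^3 + 9b^2 - 4b - 5).

3(9b^3 + 9b^2 - 4b - 5)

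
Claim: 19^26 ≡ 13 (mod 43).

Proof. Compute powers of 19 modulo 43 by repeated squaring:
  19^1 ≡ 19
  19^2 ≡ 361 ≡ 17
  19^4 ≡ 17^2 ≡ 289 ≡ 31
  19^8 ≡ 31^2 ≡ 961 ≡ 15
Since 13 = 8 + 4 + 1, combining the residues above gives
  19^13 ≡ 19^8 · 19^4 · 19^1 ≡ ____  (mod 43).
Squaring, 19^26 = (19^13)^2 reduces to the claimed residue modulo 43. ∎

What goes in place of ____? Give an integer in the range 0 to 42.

20

Multiply the listed residues: 15 · 31 · 19 = 465 → 8835.
Reducing modulo 43: 8835 = 205·43 + 20, so 19^13 ≡ 20.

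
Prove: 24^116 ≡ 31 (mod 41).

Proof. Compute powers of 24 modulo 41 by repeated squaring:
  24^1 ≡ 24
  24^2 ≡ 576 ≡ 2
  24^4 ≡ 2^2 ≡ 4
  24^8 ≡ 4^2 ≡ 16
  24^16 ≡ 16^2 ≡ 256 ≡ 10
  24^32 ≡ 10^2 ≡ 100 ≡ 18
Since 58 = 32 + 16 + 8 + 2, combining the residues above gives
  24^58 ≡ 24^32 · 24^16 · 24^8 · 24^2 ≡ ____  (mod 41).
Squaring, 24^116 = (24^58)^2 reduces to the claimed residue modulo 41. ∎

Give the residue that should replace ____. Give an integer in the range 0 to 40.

Multiply the listed residues: 18 · 10 · 16 · 2 = 180 → 2880 → 5760.
Reducing modulo 41: 5760 = 140·41 + 20, so 24^58 ≡ 20.

20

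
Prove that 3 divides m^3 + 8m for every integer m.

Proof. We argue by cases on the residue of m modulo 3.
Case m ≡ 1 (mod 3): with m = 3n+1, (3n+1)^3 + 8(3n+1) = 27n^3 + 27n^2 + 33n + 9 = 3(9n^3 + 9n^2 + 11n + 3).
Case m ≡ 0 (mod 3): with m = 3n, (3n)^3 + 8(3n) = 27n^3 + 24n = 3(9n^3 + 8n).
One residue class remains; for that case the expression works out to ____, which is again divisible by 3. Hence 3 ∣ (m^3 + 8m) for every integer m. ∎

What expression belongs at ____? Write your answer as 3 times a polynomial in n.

3(9n^3 + 18n^2 + 20n + 8)

Only m ≡ 2 (mod 3) is unaccounted for. Put m = 3n+2:
(3n+2)^3 + 8(3n+2) expands to 27n^3 + 54n^2 + 60n + 24,
and factoring out 3 leaves 3(9n^3 + 18n^2 + 20n + 8).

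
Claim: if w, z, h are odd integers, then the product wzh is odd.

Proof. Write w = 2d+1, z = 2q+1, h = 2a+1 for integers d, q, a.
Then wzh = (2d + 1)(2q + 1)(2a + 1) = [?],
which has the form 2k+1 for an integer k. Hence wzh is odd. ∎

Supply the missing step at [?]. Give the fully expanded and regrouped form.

2(4adq + 2ad + 2aq + a + 2dq + d + q) + 1

(2d + 1)(2q + 1)(2a + 1) = 8adq + 4ad + 4aq + 2a + 4dq + 2d + 2q + 1
= 2(4adq + 2ad + 2aq + a + 2dq + d + q) + 1.
Since 4adq + 2ad + 2aq + a + 2dq + d + q is an integer, the product is of the form 2k+1 for an integer k.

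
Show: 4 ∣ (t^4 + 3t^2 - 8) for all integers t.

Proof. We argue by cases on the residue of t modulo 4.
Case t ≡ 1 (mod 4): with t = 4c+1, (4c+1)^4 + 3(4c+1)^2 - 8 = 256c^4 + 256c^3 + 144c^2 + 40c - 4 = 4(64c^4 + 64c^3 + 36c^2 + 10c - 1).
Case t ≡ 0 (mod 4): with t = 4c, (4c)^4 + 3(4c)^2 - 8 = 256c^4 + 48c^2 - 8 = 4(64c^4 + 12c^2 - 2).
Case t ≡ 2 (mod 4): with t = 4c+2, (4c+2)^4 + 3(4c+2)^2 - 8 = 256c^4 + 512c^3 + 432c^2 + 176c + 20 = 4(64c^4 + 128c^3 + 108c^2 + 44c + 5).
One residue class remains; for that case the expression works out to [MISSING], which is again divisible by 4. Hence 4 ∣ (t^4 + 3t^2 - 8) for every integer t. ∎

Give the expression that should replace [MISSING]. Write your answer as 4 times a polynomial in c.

Only t ≡ 3 (mod 4) is unaccounted for. Put t = 4c+3:
(4c+3)^4 + 3(4c+3)^2 - 8 expands to 256c^4 + 768c^3 + 912c^2 + 504c + 100,
and factoring out 4 leaves 4(64c^4 + 192c^3 + 228c^2 + 126c + 25).

4(64c^4 + 192c^3 + 228c^2 + 126c + 25)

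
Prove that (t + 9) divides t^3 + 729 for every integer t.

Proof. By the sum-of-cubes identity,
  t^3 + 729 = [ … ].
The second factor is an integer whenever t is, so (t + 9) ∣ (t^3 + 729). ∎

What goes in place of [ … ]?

a^3 + b^3 = (a + b)(a^2 - ab + b^2). With a = t, b = 9:
t^3 + 729 = (t + 9)(t^2 - 9t + 81).

(t + 9)(t^2 - 9t + 81)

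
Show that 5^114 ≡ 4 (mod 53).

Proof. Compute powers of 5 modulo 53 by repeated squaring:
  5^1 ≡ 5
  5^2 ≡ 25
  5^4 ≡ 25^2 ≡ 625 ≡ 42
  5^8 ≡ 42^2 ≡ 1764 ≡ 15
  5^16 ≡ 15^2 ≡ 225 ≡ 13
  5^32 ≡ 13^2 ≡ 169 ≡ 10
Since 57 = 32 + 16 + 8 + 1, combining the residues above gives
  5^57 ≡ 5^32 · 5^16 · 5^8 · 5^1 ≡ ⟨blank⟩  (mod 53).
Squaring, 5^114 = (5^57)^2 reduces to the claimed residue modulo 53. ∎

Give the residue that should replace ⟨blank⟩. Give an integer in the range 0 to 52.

51

Multiply the listed residues: 10 · 13 · 15 · 5 = 130 → 1950 → 9750.
Reducing modulo 53: 9750 = 183·53 + 51, so 5^57 ≡ 51.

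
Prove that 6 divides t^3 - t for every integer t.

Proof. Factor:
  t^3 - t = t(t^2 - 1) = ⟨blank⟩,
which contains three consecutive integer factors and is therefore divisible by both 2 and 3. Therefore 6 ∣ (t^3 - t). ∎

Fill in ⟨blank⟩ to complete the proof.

t(t^2 - 1) = t(t - 1)(t + 1) = (t - 1)t(t + 1).
These three factors are consecutive integers, so their product is divisible by 6.

(t - 1)t(t + 1)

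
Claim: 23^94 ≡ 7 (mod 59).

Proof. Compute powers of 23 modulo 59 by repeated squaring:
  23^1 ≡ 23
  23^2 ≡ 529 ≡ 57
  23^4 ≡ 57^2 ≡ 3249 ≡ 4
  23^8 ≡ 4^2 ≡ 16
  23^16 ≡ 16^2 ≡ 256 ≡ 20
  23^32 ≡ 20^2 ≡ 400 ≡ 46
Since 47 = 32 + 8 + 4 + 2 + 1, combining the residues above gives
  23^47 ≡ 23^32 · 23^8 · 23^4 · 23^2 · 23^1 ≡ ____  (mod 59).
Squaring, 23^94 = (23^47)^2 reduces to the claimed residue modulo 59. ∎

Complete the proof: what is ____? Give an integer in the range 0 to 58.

23^32 · 23^8 · 23^4 · 23^2 · 23^1 ≡ 46 · 16 · 4 · 57 · 23 = 3859584.
3859584 mod 59 = 40, so 23^47 ≡ 40 (mod 59).

40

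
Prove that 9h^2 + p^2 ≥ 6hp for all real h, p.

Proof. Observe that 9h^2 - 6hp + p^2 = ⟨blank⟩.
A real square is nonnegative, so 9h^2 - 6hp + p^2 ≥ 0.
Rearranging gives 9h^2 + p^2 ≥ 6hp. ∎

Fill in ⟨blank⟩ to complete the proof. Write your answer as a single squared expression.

(3h - p)^2

9h^2 - 6hp + p^2 is a perfect-square trinomial: the outer terms are (3h)^2 and (p)^2, and the cross term is -2·3h·p.
So 9h^2 - 6hp + p^2 = (3h - p)^2 ≥ 0.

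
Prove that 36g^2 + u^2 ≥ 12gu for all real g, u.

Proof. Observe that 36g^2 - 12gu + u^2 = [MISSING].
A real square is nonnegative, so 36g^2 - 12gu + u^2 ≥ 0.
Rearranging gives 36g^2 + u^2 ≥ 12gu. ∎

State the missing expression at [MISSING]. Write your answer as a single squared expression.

36g^2 - 12gu + u^2 is a perfect-square trinomial: the outer terms are (6g)^2 and (u)^2, and the cross term is -2·6g·u.
So 36g^2 - 12gu + u^2 = (6g - u)^2 ≥ 0.

(6g - u)^2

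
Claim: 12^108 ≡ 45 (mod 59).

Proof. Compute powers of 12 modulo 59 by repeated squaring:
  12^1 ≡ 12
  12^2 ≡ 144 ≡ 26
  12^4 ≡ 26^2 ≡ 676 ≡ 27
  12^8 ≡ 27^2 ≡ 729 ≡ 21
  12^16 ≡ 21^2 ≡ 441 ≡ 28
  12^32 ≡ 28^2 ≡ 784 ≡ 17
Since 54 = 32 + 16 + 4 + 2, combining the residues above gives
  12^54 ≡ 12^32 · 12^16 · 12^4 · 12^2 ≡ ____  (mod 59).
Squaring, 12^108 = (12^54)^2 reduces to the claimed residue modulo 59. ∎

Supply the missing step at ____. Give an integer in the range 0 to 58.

35

12^32 · 12^16 · 12^4 · 12^2 ≡ 17 · 28 · 27 · 26 = 334152.
334152 mod 59 = 35, so 12^54 ≡ 35 (mod 59).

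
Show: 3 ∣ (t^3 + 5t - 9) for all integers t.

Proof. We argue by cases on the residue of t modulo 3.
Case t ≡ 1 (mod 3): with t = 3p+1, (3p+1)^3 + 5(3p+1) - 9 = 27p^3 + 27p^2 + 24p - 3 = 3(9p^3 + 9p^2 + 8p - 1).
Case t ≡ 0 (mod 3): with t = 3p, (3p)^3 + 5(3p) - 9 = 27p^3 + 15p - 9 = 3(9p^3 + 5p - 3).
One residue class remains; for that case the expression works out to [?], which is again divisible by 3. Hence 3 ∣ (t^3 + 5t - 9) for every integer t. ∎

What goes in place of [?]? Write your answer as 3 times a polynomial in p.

The residues treated are {1, 0}, so the missing case is t ≡ 2 (mod 3); write t = 3p+2.
Then (3p+2)^3 + 5(3p+2) - 9 = 27p^3 + 54p^2 + 51p + 9 = 3(9p^3 + 18p^2 + 17p + 3).

3(9p^3 + 18p^2 + 17p + 3)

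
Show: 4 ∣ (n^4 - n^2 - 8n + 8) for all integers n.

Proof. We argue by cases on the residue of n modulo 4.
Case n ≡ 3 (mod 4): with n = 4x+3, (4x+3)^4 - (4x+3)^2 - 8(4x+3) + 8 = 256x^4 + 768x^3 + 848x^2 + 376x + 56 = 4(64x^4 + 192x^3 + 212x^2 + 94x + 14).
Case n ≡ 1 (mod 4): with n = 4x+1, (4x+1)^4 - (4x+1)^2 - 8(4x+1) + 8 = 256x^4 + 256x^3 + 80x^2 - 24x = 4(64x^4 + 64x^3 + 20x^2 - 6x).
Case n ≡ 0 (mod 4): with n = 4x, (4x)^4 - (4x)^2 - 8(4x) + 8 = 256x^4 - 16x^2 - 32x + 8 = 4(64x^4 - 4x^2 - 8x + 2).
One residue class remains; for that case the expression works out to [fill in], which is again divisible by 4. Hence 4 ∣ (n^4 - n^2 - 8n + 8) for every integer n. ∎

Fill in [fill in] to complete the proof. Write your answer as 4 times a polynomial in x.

The residues treated are {3, 1, 0}, so the missing case is n ≡ 2 (mod 4); write n = 4x+2.
Then (4x+2)^4 - (4x+2)^2 - 8(4x+2) + 8 = 256x^4 + 512x^3 + 368x^2 + 80x + 4 = 4(64x^4 + 128x^3 + 92x^2 + 20x + 1).

4(64x^4 + 128x^3 + 92x^2 + 20x + 1)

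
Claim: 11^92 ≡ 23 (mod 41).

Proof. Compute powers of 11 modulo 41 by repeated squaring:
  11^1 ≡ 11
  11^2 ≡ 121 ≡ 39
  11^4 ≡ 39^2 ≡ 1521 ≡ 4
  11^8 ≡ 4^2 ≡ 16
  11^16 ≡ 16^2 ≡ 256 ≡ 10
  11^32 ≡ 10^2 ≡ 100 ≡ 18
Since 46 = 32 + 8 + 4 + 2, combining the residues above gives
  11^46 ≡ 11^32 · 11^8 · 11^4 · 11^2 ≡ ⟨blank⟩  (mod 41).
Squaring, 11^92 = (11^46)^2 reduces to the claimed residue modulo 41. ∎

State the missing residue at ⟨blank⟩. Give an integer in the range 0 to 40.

33

Multiply the listed residues: 18 · 16 · 4 · 39 = 288 → 1152 → 44928.
Reducing modulo 41: 44928 = 1095·41 + 33, so 11^46 ≡ 33.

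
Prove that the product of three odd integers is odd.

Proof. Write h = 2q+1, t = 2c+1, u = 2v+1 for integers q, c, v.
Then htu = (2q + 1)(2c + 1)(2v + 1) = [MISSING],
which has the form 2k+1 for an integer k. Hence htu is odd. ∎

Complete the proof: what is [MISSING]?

2(4cqv + 2cq + 2cv + c + 2qv + q + v) + 1

Expanding: (2q + 1)(2c + 1)(2v + 1) = 8cqv + 4cq + 4cv + 2c + 4qv + 2q + 2v + 1.
Every term except the constant is even, so this is 2(4cqv + 2cq + 2cv + c + 2qv + q + v) + 1,
and 4cqv + 2cq + 2cv + c + 2qv + q + v ∈ ℤ gives the required form.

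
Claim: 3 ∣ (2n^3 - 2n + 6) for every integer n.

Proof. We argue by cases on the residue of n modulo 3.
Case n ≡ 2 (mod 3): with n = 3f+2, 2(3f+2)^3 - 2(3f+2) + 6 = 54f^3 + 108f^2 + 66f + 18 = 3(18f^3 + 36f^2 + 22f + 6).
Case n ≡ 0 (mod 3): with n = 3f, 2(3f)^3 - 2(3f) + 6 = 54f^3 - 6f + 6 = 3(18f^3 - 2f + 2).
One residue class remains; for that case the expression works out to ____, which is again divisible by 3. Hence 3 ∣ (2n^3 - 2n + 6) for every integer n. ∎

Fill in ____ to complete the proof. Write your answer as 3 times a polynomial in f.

3(18f^3 + 18f^2 + 4f + 2)

Only n ≡ 1 (mod 3) is unaccounted for. Put n = 3f+1:
2(3f+1)^3 - 2(3f+1) + 6 expands to 54f^3 + 54f^2 + 12f + 6,
and factoring out 3 leaves 3(18f^3 + 18f^2 + 4f + 2).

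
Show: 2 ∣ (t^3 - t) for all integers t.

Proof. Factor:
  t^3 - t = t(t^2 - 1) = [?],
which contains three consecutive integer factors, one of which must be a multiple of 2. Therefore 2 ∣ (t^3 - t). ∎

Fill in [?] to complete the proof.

t(t^2 - 1) = t(t - 1)(t + 1) = (t - 1)t(t + 1).
These three factors are consecutive integers, so their product is divisible by 2.

(t - 1)t(t + 1)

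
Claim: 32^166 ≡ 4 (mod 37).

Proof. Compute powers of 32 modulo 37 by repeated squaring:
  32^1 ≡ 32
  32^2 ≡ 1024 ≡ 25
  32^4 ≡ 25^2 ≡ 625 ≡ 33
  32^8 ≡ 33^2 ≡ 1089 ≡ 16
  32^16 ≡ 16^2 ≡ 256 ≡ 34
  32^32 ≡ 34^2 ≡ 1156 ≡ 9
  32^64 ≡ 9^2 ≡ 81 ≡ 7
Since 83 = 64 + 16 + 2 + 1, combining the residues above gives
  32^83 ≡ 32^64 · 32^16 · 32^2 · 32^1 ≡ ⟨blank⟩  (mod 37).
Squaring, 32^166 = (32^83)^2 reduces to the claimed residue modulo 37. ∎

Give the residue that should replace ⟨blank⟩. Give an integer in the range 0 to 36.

32^64 · 32^16 · 32^2 · 32^1 ≡ 7 · 34 · 25 · 32 = 190400.
190400 mod 37 = 35, so 32^83 ≡ 35 (mod 37).

35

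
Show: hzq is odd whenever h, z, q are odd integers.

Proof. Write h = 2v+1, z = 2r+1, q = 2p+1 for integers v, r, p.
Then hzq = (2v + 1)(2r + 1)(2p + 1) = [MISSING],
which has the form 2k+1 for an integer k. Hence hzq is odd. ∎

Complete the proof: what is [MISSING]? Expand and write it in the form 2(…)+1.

2(4prv + 2pr + 2pv + p + 2rv + r + v) + 1

(2v + 1)(2r + 1)(2p + 1) = 8prv + 4pr + 4pv + 2p + 4rv + 2r + 2v + 1
= 2(4prv + 2pr + 2pv + p + 2rv + r + v) + 1.
Since 4prv + 2pr + 2pv + p + 2rv + r + v is an integer, the product is of the form 2k+1 for an integer k.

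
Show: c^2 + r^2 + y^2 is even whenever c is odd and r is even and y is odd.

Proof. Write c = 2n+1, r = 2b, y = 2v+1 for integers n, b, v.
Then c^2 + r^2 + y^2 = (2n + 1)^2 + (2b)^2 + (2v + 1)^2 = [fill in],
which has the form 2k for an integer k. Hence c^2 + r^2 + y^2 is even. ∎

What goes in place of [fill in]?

Expanding: (2n + 1)^2 + (2b)^2 + (2v + 1)^2 = 4b^2 + 4n^2 + 4n + 4v^2 + 4v + 2.
Every term is even; pulling out the factor of 2 gives 2(2b^2 + 2n^2 + 2n + 2v^2 + 2v + 1).

2(2b^2 + 2n^2 + 2n + 2v^2 + 2v + 1)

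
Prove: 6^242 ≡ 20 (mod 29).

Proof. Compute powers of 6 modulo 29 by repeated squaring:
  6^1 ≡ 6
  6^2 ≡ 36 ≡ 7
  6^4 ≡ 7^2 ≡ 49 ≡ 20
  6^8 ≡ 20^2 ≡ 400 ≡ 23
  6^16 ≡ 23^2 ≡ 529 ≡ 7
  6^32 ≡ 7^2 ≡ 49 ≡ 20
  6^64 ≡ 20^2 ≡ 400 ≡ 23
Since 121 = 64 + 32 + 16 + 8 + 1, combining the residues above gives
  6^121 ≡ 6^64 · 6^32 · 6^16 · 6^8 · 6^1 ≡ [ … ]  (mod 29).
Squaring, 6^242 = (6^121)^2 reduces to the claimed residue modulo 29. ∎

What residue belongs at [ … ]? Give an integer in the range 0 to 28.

22

6^64 · 6^32 · 6^16 · 6^8 · 6^1 ≡ 23 · 20 · 7 · 23 · 6 = 444360.
444360 mod 29 = 22, so 6^121 ≡ 22 (mod 29).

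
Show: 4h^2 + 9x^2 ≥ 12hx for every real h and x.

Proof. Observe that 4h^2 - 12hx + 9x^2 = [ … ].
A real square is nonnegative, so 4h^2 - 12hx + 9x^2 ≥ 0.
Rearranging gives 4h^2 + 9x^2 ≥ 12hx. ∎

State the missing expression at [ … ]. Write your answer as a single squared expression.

(2h - 3x)^2

The leading and trailing coefficients are 2^2 and 3^2, and 12 = 2·2·3, so the trinomial is (2h - 3x)^2.
Hence 4h^2 - 12hx + 9x^2 ≥ 0.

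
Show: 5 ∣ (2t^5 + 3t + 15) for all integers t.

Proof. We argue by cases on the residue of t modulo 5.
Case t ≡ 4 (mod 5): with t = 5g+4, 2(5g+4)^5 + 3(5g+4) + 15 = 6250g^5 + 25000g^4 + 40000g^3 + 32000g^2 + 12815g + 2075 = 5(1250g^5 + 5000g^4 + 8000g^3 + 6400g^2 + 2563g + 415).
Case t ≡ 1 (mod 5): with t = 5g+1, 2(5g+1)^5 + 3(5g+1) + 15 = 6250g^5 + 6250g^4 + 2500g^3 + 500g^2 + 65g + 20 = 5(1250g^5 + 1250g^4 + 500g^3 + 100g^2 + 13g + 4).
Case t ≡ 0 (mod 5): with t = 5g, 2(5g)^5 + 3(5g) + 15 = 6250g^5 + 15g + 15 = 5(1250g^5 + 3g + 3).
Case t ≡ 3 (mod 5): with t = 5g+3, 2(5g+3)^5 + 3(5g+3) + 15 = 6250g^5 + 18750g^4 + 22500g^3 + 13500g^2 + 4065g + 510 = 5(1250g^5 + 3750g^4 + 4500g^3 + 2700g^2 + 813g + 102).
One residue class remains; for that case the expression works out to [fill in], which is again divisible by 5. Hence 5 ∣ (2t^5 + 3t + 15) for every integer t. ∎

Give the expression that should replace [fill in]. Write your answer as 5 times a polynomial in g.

5(1250g^5 + 2500g^4 + 2000g^3 + 800g^2 + 163g + 17)

Only t ≡ 2 (mod 5) is unaccounted for. Put t = 5g+2:
2(5g+2)^5 + 3(5g+2) + 15 expands to 6250g^5 + 12500g^4 + 10000g^3 + 4000g^2 + 815g + 85,
and factoring out 5 leaves 5(1250g^5 + 2500g^4 + 2000g^3 + 800g^2 + 163g + 17).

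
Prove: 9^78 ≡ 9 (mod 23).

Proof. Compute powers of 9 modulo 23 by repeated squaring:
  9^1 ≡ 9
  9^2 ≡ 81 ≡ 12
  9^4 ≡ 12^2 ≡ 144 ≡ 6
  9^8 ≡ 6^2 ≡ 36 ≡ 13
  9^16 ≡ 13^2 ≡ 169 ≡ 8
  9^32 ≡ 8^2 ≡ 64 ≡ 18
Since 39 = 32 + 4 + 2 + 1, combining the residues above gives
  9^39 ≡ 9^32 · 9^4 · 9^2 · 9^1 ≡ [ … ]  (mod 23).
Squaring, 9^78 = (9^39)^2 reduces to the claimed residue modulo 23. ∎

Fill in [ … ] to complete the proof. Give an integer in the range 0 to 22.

Multiply the listed residues: 18 · 6 · 12 · 9 = 108 → 1296 → 11664.
Reducing modulo 23: 11664 = 507·23 + 3, so 9^39 ≡ 3.

3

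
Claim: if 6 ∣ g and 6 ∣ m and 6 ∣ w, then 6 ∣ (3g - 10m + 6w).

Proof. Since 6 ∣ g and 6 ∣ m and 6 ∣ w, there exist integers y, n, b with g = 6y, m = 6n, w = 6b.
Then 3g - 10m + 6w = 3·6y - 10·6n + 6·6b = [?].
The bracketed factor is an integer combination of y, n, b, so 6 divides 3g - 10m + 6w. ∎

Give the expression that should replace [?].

Each term has a factor of 6: 3·6y - 10·6n + 6·6b = 6·(6b - 10n + 3y).
Since 6b - 10n + 3y is an integer, 6 ∣ (3g - 10m + 6w).

6(6b - 10n + 3y)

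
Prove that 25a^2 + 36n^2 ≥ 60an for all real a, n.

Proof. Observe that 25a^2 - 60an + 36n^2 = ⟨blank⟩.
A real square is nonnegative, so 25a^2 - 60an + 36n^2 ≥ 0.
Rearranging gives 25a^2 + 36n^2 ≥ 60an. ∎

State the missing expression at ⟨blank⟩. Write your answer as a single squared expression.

(5a - 6n)^2

The leading and trailing coefficients are 5^2 and 6^2, and 60 = 2·5·6, so the trinomial is (5a - 6n)^2.
Hence 25a^2 - 60an + 36n^2 ≥ 0.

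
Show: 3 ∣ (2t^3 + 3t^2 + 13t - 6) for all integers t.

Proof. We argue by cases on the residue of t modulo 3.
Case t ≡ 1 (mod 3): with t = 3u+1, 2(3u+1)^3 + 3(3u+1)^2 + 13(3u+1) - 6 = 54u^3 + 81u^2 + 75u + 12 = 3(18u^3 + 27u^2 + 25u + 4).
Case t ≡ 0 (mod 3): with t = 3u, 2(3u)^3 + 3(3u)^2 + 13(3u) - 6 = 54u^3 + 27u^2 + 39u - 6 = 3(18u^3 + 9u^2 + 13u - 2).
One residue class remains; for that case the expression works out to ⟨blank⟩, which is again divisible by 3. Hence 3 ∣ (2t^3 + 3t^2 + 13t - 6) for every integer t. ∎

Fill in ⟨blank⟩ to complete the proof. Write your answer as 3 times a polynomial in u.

The residues treated are {1, 0}, so the missing case is t ≡ 2 (mod 3); write t = 3u+2.
Then 2(3u+2)^3 + 3(3u+2)^2 + 13(3u+2) - 6 = 54u^3 + 135u^2 + 147u + 48 = 3(18u^3 + 45u^2 + 49u + 16).

3(18u^3 + 45u^2 + 49u + 16)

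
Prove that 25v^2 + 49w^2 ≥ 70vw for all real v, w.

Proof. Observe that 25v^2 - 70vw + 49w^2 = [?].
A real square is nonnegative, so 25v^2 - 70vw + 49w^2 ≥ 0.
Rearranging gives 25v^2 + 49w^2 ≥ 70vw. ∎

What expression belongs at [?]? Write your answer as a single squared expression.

(5v - 7w)^2

25v^2 - 70vw + 49w^2 is a perfect-square trinomial: the outer terms are (5v)^2 and (7w)^2, and the cross term is -2·5v·7w.
So 25v^2 - 70vw + 49w^2 = (5v - 7w)^2 ≥ 0.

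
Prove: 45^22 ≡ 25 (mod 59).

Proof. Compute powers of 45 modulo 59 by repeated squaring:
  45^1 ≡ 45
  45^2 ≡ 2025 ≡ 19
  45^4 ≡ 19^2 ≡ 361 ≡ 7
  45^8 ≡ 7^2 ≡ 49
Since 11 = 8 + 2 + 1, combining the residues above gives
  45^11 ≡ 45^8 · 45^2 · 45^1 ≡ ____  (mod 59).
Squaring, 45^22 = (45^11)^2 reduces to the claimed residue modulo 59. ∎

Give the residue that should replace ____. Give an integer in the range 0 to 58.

5

45^8 · 45^2 · 45^1 ≡ 49 · 19 · 45 = 41895.
41895 mod 59 = 5, so 45^11 ≡ 5 (mod 59).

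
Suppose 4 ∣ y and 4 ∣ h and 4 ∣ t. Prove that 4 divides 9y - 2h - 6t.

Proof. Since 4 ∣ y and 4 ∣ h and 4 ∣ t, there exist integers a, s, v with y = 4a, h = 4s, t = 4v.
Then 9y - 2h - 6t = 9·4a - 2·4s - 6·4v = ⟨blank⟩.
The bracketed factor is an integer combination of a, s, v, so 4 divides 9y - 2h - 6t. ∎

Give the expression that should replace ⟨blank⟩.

Each term has a factor of 4: 9·4a - 2·4s - 6·4v = 4·(9a - 2s - 6v).
Since 9a - 2s - 6v is an integer, 4 ∣ (9y - 2h - 6t).

4(9a - 2s - 6v)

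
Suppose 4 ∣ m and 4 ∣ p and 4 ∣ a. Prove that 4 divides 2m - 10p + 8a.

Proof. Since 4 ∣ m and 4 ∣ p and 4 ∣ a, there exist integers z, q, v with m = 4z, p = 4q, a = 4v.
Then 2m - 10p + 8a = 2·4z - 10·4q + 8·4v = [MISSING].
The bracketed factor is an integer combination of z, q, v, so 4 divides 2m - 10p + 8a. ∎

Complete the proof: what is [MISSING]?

Each term has a factor of 4: 2·4z - 10·4q + 8·4v = 4·(-10q + 8v + 2z).
Since -10q + 8v + 2z is an integer, 4 ∣ (2m - 10p + 8a).

4(-10q + 8v + 2z)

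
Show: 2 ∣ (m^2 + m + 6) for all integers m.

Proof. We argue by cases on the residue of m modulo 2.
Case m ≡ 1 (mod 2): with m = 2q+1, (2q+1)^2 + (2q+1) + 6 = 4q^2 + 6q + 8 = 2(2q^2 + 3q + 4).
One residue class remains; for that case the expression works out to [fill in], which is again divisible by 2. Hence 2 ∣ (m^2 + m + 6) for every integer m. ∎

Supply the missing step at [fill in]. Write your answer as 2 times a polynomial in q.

2(2q^2 + q + 3)

Only m ≡ 0 (mod 2) is unaccounted for. Put m = 2q:
(2q)^2 + (2q) + 6 expands to 4q^2 + 2q + 6,
and factoring out 2 leaves 2(2q^2 + q + 3).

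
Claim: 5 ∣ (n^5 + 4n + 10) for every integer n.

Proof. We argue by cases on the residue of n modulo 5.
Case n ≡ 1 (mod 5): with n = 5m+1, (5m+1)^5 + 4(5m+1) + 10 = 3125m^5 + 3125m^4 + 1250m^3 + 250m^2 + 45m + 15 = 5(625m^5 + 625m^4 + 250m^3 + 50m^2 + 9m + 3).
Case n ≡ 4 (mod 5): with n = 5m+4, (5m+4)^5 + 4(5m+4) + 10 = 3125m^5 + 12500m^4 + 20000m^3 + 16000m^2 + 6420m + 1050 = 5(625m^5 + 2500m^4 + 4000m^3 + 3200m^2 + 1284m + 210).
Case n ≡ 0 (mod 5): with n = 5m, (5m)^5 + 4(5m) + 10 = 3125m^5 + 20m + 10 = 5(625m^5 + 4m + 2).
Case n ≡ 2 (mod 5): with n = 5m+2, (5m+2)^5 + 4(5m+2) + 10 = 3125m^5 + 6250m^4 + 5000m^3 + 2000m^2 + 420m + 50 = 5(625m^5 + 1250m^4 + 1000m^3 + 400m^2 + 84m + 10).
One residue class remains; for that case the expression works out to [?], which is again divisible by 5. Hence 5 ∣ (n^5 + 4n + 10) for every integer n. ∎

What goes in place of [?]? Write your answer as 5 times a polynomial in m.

5(625m^5 + 1875m^4 + 2250m^3 + 1350m^2 + 409m + 53)

Only n ≡ 3 (mod 5) is unaccounted for. Put n = 5m+3:
(5m+3)^5 + 4(5m+3) + 10 expands to 3125m^5 + 9375m^4 + 11250m^3 + 6750m^2 + 2045m + 265,
and factoring out 5 leaves 5(625m^5 + 1875m^4 + 2250m^3 + 1350m^2 + 409m + 53).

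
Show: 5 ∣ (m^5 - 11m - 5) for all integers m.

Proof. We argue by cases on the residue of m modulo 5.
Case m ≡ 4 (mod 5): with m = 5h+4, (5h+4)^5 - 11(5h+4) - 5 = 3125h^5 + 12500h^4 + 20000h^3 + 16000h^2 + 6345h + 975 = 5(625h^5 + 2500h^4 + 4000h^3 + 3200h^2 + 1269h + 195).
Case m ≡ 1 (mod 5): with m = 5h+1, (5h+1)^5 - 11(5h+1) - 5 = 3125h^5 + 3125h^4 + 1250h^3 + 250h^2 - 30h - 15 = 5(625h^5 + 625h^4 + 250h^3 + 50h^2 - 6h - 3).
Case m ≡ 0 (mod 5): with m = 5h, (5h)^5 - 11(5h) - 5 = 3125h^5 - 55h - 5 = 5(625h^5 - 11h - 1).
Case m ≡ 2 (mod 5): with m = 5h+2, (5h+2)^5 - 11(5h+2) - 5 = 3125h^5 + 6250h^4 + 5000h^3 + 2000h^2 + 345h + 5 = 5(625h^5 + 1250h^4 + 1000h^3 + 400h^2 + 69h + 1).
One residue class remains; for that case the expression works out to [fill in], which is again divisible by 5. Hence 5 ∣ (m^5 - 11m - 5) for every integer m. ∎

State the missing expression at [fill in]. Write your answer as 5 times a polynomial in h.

5(625h^5 + 1875h^4 + 2250h^3 + 1350h^2 + 394h + 41)

The residues treated are {4, 1, 0, 2}, so the missing case is m ≡ 3 (mod 5); write m = 5h+3.
Then (5h+3)^5 - 11(5h+3) - 5 = 3125h^5 + 9375h^4 + 11250h^3 + 6750h^2 + 1970h + 205 = 5(625h^5 + 1875h^4 + 2250h^3 + 1350h^2 + 394h + 41).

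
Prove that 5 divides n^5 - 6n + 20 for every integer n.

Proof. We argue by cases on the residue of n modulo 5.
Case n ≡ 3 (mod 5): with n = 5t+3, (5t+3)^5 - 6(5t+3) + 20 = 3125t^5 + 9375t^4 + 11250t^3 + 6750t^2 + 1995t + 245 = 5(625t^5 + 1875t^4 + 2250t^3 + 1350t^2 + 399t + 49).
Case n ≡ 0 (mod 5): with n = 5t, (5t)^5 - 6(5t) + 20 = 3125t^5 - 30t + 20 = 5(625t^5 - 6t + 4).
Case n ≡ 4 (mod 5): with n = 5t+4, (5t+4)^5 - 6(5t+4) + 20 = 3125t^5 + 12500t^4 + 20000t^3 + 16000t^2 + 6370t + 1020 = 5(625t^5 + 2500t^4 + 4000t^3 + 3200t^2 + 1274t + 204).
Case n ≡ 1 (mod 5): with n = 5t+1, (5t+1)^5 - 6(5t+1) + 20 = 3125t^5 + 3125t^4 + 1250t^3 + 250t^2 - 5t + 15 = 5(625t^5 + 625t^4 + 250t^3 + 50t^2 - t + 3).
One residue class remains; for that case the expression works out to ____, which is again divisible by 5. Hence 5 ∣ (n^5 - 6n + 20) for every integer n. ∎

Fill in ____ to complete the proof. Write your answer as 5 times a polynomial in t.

The residues treated are {3, 0, 4, 1}, so the missing case is n ≡ 2 (mod 5); write n = 5t+2.
Then (5t+2)^5 - 6(5t+2) + 20 = 3125t^5 + 6250t^4 + 5000t^3 + 2000t^2 + 370t + 40 = 5(625t^5 + 1250t^4 + 1000t^3 + 400t^2 + 74t + 8).

5(625t^5 + 1250t^4 + 1000t^3 + 400t^2 + 74t + 8)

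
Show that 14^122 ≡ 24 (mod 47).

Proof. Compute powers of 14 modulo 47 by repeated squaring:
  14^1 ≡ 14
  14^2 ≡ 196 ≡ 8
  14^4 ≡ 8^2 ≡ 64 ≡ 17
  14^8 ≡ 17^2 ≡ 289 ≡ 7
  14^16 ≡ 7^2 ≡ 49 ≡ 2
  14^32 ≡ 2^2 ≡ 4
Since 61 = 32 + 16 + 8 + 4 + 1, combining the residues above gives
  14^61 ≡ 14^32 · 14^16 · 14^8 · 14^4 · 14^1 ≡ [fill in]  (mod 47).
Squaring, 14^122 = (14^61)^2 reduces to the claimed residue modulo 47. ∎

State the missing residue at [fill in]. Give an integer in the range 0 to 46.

27

14^32 · 14^16 · 14^8 · 14^4 · 14^1 ≡ 4 · 2 · 7 · 17 · 14 = 13328.
13328 mod 47 = 27, so 14^61 ≡ 27 (mod 47).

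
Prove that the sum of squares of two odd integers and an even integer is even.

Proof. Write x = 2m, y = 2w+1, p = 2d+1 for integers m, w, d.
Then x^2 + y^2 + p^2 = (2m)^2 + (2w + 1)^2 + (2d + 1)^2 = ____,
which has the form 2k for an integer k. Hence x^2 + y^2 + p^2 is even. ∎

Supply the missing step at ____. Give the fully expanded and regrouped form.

2(2d^2 + 2d + 2m^2 + 2w^2 + 2w + 1)

Expanding: (2m)^2 + (2w + 1)^2 + (2d + 1)^2 = 4d^2 + 4d + 4m^2 + 4w^2 + 4w + 2.
Every term is even; pulling out the factor of 2 gives 2(2d^2 + 2d + 2m^2 + 2w^2 + 2w + 1).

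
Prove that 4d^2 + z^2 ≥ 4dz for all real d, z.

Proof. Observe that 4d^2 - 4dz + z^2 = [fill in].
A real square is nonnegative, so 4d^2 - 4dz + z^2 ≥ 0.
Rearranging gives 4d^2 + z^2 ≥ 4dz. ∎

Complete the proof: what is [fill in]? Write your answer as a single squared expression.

The leading and trailing coefficients are 2^2 and 1^2, and 4 = 2·2·1, so the trinomial is (2d - z)^2.
Hence 4d^2 - 4dz + z^2 ≥ 0.

(2d - z)^2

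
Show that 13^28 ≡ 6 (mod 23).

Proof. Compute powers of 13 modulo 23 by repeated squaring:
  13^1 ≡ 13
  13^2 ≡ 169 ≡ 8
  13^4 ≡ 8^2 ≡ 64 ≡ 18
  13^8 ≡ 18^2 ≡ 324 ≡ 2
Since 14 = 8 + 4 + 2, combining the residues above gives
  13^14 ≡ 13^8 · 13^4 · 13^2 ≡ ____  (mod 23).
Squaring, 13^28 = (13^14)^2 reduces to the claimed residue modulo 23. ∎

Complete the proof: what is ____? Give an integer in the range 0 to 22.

13^8 · 13^4 · 13^2 ≡ 2 · 18 · 8 = 288.
288 mod 23 = 12, so 13^14 ≡ 12 (mod 23).

12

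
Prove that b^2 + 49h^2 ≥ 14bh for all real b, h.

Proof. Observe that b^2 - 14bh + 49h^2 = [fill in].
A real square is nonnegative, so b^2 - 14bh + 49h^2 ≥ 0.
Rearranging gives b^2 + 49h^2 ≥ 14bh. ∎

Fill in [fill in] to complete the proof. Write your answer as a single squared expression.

b^2 - 14bh + 49h^2 is a perfect-square trinomial: the outer terms are (b)^2 and (7h)^2, and the cross term is -2·b·7h.
So b^2 - 14bh + 49h^2 = (b - 7h)^2 ≥ 0.

(b - 7h)^2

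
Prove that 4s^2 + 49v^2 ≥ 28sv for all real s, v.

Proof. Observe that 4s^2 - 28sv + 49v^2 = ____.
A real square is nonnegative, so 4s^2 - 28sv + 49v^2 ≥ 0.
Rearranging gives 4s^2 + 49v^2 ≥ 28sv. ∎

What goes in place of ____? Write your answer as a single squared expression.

(2s - 7v)^2

4s^2 - 28sv + 49v^2 is a perfect-square trinomial: the outer terms are (2s)^2 and (7v)^2, and the cross term is -2·2s·7v.
So 4s^2 - 28sv + 49v^2 = (2s - 7v)^2 ≥ 0.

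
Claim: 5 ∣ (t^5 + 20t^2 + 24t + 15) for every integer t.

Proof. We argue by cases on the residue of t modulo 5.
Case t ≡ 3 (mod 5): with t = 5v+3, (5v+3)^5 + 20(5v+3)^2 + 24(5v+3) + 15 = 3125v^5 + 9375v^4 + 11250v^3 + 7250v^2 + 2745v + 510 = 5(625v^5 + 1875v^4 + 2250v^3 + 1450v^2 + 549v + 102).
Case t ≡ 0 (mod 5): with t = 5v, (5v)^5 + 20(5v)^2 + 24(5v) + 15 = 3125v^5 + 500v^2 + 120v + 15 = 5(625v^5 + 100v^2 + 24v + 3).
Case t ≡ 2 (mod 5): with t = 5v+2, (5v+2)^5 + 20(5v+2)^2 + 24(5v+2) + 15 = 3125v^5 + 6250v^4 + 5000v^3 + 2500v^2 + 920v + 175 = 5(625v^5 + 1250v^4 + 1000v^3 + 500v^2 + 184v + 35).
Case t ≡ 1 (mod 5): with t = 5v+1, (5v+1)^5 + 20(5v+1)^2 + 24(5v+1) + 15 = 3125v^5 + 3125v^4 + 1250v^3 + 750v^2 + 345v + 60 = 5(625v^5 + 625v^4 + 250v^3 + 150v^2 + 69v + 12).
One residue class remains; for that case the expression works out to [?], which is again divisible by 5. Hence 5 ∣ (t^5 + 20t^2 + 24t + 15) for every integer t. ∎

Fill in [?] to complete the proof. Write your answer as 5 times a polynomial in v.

The residues treated are {3, 0, 2, 1}, so the missing case is t ≡ 4 (mod 5); write t = 5v+4.
Then (5v+4)^5 + 20(5v+4)^2 + 24(5v+4) + 15 = 3125v^5 + 12500v^4 + 20000v^3 + 16500v^2 + 7320v + 1455 = 5(625v^5 + 2500v^4 + 4000v^3 + 3300v^2 + 1464v + 291).

5(625v^5 + 2500v^4 + 4000v^3 + 3300v^2 + 1464v + 291)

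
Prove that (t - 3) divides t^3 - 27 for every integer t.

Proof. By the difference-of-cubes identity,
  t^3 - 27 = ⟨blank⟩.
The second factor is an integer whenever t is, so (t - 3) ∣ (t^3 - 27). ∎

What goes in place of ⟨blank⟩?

(t - 3)(t^2 + 3t + 9)

a^3 - b^3 = (a - b)(a^2 + ab + b^2). With a = t, b = 3:
t^3 - 27 = (t - 3)(t^2 + 3t + 9).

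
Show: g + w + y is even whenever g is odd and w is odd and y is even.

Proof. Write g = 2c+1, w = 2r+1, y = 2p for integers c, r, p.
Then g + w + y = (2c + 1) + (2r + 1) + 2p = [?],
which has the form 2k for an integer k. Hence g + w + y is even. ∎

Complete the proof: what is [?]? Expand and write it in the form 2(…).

(2c + 1) + (2r + 1) + 2p = 2c + 2p + 2r + 2
= 2(c + p + r + 1).
Since c + p + r + 1 is an integer, the sum is of the form 2k for an integer k.

2(c + p + r + 1)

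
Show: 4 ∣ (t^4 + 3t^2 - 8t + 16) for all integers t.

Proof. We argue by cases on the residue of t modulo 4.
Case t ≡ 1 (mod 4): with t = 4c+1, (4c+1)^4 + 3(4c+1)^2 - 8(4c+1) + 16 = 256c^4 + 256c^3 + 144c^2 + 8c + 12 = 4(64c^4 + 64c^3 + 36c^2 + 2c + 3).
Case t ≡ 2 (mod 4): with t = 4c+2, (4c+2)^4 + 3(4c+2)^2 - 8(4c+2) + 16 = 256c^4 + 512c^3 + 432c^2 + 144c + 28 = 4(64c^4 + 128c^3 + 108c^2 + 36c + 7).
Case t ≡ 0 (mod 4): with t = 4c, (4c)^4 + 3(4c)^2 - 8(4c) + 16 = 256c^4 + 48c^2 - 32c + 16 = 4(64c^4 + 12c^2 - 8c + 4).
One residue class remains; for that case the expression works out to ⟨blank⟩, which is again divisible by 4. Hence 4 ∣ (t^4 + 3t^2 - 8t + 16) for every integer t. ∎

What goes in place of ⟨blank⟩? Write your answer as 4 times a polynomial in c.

Only t ≡ 3 (mod 4) is unaccounted for. Put t = 4c+3:
(4c+3)^4 + 3(4c+3)^2 - 8(4c+3) + 16 expands to 256c^4 + 768c^3 + 912c^2 + 472c + 100,
and factoring out 4 leaves 4(64c^4 + 192c^3 + 228c^2 + 118c + 25).

4(64c^4 + 192c^3 + 228c^2 + 118c + 25)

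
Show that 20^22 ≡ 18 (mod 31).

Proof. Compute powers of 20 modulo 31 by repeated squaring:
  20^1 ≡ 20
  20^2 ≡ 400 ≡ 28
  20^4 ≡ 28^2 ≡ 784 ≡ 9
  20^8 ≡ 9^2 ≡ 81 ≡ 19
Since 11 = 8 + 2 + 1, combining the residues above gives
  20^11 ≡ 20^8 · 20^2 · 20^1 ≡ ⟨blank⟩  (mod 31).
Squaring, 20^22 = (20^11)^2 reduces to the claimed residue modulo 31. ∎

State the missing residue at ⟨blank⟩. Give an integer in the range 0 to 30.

Multiply the listed residues: 19 · 28 · 20 = 532 → 10640.
Reducing modulo 31: 10640 = 343·31 + 7, so 20^11 ≡ 7.

7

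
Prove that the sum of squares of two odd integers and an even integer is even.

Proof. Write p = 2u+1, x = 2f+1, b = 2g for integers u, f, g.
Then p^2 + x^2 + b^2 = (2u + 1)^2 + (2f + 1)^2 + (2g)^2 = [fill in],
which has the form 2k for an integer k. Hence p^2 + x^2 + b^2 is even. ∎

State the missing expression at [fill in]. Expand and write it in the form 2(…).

2(2f^2 + 2f + 2g^2 + 2u^2 + 2u + 1)

Expanding: (2u + 1)^2 + (2f + 1)^2 + (2g)^2 = 4f^2 + 4f + 4g^2 + 4u^2 + 4u + 2.
Every term is even; pulling out the factor of 2 gives 2(2f^2 + 2f + 2g^2 + 2u^2 + 2u + 1).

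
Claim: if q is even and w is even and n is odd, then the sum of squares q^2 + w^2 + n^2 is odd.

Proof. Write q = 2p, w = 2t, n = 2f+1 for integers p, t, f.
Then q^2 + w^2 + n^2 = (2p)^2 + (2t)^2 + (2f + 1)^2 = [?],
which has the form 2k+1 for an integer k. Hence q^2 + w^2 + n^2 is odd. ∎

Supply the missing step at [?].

(2p)^2 + (2t)^2 + (2f + 1)^2 = 4f^2 + 4f + 4p^2 + 4t^2 + 1
= 2(2f^2 + 2f + 2p^2 + 2t^2) + 1.
Since 2f^2 + 2f + 2p^2 + 2t^2 is an integer, the sum of squares is of the form 2k+1 for an integer k.

2(2f^2 + 2f + 2p^2 + 2t^2) + 1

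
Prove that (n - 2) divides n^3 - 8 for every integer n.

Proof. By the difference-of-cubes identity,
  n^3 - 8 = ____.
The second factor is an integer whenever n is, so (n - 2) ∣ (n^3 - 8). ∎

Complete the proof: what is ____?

Polynomial division of n^3 - 8 by n - 2 leaves remainder 0 and quotient n^2 + 2n + 4.
Hence n^3 - 8 = (n - 2)(n^2 + 2n + 4).

(n - 2)(n^2 + 2n + 4)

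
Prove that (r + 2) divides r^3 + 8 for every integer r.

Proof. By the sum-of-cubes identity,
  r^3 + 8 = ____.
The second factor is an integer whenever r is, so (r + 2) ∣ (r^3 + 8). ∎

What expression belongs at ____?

a^3 + b^3 = (a + b)(a^2 - ab + b^2). With a = r, b = 2:
r^3 + 8 = (r + 2)(r^2 - 2r + 4).

(r + 2)(r^2 - 2r + 4)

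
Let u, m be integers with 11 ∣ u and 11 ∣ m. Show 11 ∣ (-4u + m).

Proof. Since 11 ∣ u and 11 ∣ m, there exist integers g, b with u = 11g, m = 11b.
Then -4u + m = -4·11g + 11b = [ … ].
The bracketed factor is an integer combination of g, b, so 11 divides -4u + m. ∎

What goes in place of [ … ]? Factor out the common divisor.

Each term has a factor of 11: -4·11g + 11b = 11·(b - 4g).
Since b - 4g is an integer, 11 ∣ (-4u + m).

11(b - 4g)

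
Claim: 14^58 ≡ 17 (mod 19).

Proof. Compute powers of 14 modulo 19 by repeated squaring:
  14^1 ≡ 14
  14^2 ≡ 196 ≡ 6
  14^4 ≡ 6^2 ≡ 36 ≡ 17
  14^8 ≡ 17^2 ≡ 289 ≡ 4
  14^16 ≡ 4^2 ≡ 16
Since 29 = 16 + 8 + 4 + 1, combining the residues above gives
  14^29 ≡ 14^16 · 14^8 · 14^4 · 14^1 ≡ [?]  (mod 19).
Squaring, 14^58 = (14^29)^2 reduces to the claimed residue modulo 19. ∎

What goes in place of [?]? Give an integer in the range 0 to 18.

13

Multiply the listed residues: 16 · 4 · 17 · 14 = 64 → 1088 → 15232.
Reducing modulo 19: 15232 = 801·19 + 13, so 14^29 ≡ 13.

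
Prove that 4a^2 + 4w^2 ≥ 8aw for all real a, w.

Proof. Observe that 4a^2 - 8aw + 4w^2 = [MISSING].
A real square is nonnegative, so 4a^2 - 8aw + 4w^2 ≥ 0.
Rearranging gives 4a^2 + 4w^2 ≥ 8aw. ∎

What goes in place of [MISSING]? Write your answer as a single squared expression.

4a^2 - 8aw + 4w^2 is a perfect-square trinomial: the outer terms are (2a)^2 and (2w)^2, and the cross term is -2·2a·2w.
So 4a^2 - 8aw + 4w^2 = (2a - 2w)^2 ≥ 0.

(2a - 2w)^2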